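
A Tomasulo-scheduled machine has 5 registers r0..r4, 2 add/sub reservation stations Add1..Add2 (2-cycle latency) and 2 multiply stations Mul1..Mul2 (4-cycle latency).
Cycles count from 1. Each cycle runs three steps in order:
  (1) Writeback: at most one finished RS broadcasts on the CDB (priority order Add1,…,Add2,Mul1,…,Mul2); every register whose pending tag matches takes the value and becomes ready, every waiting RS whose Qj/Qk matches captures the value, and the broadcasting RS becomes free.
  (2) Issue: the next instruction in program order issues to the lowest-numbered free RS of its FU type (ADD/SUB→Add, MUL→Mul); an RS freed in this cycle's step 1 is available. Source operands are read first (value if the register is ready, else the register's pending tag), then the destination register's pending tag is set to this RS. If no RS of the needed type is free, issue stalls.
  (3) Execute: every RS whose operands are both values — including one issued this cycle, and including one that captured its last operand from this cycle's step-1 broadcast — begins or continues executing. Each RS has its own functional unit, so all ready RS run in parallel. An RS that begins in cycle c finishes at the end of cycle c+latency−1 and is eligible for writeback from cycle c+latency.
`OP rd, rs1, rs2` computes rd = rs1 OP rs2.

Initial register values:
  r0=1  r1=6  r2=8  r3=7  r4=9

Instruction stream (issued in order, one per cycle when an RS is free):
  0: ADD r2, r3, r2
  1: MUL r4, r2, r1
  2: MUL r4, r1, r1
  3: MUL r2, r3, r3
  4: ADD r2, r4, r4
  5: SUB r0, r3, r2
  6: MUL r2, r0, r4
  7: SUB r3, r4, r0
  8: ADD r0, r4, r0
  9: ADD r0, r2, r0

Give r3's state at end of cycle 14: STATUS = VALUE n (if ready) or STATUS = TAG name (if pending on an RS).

STATUS = VALUE 101

c1: issue ADD r2<-Add1 | r0:1,r1:6,r2:Add1,r3:7,r4:9
c2: issue MUL r4<-Mul1 | r0:1,r1:6,r2:Add1,r3:7,r4:Mul1
c3: CDB Add1=15; issue MUL r4<-Mul2 | r0:1,r1:6,r2:15,r3:7,r4:Mul2
c4: stall | r0:1,r1:6,r2:15,r3:7,r4:Mul2
c5: stall | r0:1,r1:6,r2:15,r3:7,r4:Mul2
c6: stall | r0:1,r1:6,r2:15,r3:7,r4:Mul2
c7: CDB Mul1=90; issue MUL r2<-Mul1 | r0:1,r1:6,r2:Mul1,r3:7,r4:Mul2
c8: CDB Mul2=36; issue ADD r2<-Add1 | r0:1,r1:6,r2:Add1,r3:7,r4:36
c9: issue SUB r0<-Add2 | r0:Add2,r1:6,r2:Add1,r3:7,r4:36
c10: CDB Add1=72; issue MUL r2<-Mul2 | r0:Add2,r1:6,r2:Mul2,r3:7,r4:36
c11: CDB Mul1=49; issue SUB r3<-Add1 | r0:Add2,r1:6,r2:Mul2,r3:Add1,r4:36
c12: CDB Add2=-65; issue ADD r0<-Add2 | r0:Add2,r1:6,r2:Mul2,r3:Add1,r4:36
c13: stall | r0:Add2,r1:6,r2:Mul2,r3:Add1,r4:36
c14: CDB Add1=101; issue ADD r0<-Add1 | r0:Add1,r1:6,r2:Mul2,r3:101,r4:36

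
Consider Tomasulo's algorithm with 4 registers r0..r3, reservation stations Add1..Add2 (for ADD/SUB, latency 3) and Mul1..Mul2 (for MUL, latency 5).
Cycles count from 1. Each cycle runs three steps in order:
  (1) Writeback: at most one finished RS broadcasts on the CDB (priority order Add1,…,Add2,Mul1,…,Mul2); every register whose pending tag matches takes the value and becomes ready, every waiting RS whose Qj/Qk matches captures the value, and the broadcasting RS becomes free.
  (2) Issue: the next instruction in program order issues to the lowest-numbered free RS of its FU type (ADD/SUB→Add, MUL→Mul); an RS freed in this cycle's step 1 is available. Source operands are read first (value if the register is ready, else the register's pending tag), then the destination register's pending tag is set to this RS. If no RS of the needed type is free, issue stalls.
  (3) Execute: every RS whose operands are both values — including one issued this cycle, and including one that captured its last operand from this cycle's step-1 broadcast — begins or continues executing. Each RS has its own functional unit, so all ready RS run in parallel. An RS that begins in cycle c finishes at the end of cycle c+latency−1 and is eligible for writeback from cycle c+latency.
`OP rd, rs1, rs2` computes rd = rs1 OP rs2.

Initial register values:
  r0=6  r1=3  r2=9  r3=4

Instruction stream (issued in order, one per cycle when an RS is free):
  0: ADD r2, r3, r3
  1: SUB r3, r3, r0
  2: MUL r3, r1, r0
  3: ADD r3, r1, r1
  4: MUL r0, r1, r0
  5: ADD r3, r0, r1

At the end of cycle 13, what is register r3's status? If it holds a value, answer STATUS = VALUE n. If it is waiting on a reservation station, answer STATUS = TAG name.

  c1: issue ADD r2<-Add1  regs: r0:6,r1:3,r2:Add1,r3:4
  c2: issue SUB r3<-Add2  regs: r0:6,r1:3,r2:Add1,r3:Add2
  c3: issue MUL r3<-Mul1  regs: r0:6,r1:3,r2:Add1,r3:Mul1
  c4: CDB Add1=8; issue ADD r3<-Add1  regs: r0:6,r1:3,r2:8,r3:Add1
  c5: CDB Add2=-2; issue MUL r0<-Mul2  regs: r0:Mul2,r1:3,r2:8,r3:Add1
  c6: issue ADD r3<-Add2  regs: r0:Mul2,r1:3,r2:8,r3:Add2
  c7: CDB Add1=6  regs: r0:Mul2,r1:3,r2:8,r3:Add2
  c8: CDB Mul1=18  regs: r0:Mul2,r1:3,r2:8,r3:Add2
  c9: -  regs: r0:Mul2,r1:3,r2:8,r3:Add2
  c10: CDB Mul2=18  regs: r0:18,r1:3,r2:8,r3:Add2
  c11: -  regs: r0:18,r1:3,r2:8,r3:Add2
  c12: -  regs: r0:18,r1:3,r2:8,r3:Add2
  c13: CDB Add2=21  regs: r0:18,r1:3,r2:8,r3:21

STATUS = VALUE 21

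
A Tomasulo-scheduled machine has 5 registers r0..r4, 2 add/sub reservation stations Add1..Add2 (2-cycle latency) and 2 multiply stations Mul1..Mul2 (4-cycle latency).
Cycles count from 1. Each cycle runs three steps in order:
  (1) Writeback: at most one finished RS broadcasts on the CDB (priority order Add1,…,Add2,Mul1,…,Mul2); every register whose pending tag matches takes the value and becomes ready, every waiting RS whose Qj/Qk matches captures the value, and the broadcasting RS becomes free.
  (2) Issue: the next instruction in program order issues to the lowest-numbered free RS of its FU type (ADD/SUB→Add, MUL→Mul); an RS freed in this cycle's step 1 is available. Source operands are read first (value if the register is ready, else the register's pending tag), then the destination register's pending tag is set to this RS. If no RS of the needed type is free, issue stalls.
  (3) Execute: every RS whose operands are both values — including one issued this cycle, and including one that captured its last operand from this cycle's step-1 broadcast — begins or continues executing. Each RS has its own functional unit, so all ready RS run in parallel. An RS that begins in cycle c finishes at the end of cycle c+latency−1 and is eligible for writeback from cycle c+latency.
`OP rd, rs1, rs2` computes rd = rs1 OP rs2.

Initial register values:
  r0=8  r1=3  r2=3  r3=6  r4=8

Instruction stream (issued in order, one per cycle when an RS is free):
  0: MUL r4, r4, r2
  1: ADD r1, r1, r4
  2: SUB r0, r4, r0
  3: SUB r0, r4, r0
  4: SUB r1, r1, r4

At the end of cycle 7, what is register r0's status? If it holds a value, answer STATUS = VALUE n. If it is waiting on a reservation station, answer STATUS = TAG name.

STATUS = TAG Add1

  c1: issue MUL r4<-Mul1  regs: r0:8,r1:3,r2:3,r3:6,r4:Mul1
  c2: issue ADD r1<-Add1  regs: r0:8,r1:Add1,r2:3,r3:6,r4:Mul1
  c3: issue SUB r0<-Add2  regs: r0:Add2,r1:Add1,r2:3,r3:6,r4:Mul1
  c4: stall  regs: r0:Add2,r1:Add1,r2:3,r3:6,r4:Mul1
  c5: CDB Mul1=24; stall  regs: r0:Add2,r1:Add1,r2:3,r3:6,r4:24
  c6: stall  regs: r0:Add2,r1:Add1,r2:3,r3:6,r4:24
  c7: CDB Add1=27; issue SUB r0<-Add1  regs: r0:Add1,r1:27,r2:3,r3:6,r4:24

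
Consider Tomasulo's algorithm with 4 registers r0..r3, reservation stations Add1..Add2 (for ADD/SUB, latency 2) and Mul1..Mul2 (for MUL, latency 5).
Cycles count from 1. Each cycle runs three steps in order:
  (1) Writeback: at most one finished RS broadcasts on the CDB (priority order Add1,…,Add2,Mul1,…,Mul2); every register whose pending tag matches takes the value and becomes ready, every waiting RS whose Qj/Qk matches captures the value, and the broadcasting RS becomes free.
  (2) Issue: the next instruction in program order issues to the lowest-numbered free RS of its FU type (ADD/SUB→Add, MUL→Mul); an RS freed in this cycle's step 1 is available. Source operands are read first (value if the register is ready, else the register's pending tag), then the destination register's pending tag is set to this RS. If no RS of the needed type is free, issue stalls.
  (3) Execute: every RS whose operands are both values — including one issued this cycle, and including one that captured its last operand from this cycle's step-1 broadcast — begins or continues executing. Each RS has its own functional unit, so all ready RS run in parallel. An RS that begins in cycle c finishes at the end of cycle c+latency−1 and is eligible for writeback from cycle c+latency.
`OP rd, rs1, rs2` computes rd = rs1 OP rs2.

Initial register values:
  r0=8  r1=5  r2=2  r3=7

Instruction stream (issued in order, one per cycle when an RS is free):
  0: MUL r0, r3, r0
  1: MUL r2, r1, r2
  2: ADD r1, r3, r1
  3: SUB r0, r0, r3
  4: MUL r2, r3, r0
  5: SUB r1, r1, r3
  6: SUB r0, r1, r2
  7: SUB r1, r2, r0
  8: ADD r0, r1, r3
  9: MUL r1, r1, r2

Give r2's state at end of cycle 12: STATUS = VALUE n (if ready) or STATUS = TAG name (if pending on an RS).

STATUS = TAG Mul1

  c1: issue MUL r0<-Mul1  regs: r0:Mul1,r1:5,r2:2,r3:7
  c2: issue MUL r2<-Mul2  regs: r0:Mul1,r1:5,r2:Mul2,r3:7
  c3: issue ADD r1<-Add1  regs: r0:Mul1,r1:Add1,r2:Mul2,r3:7
  c4: issue SUB r0<-Add2  regs: r0:Add2,r1:Add1,r2:Mul2,r3:7
  c5: CDB Add1=12; stall  regs: r0:Add2,r1:12,r2:Mul2,r3:7
  c6: CDB Mul1=56; issue MUL r2<-Mul1  regs: r0:Add2,r1:12,r2:Mul1,r3:7
  c7: CDB Mul2=10; issue SUB r1<-Add1  regs: r0:Add2,r1:Add1,r2:Mul1,r3:7
  c8: CDB Add2=49; issue SUB r0<-Add2  regs: r0:Add2,r1:Add1,r2:Mul1,r3:7
  c9: CDB Add1=5; issue SUB r1<-Add1  regs: r0:Add2,r1:Add1,r2:Mul1,r3:7
  c10: stall  regs: r0:Add2,r1:Add1,r2:Mul1,r3:7
  c11: stall  regs: r0:Add2,r1:Add1,r2:Mul1,r3:7
  c12: stall  regs: r0:Add2,r1:Add1,r2:Mul1,r3:7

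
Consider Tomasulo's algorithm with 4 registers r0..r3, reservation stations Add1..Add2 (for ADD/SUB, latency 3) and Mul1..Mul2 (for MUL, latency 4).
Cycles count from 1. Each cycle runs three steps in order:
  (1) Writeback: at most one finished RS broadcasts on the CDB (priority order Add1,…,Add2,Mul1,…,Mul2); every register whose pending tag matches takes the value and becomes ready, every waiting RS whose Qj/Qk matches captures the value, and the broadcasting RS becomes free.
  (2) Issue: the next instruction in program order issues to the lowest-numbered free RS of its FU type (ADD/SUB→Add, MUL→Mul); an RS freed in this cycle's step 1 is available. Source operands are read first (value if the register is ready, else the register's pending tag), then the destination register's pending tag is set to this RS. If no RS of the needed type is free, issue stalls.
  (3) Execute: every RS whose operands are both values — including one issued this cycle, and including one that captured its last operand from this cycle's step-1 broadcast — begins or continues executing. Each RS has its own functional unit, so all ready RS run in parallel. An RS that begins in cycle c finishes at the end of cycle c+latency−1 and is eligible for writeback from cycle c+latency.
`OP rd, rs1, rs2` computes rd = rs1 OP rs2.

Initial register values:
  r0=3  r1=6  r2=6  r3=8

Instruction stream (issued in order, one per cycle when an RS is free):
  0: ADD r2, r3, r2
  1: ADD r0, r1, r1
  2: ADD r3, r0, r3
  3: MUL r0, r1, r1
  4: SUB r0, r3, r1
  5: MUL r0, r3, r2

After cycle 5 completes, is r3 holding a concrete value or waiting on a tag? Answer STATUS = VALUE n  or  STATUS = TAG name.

STATUS = TAG Add1

cycle 1: issue ADD r2<-Add1 // r0:3,r1:6,r2:Add1,r3:8
cycle 2: issue ADD r0<-Add2 // r0:Add2,r1:6,r2:Add1,r3:8
cycle 3: stall // r0:Add2,r1:6,r2:Add1,r3:8
cycle 4: CDB Add1=14; issue ADD r3<-Add1 // r0:Add2,r1:6,r2:14,r3:Add1
cycle 5: CDB Add2=12; issue MUL r0<-Mul1 // r0:Mul1,r1:6,r2:14,r3:Add1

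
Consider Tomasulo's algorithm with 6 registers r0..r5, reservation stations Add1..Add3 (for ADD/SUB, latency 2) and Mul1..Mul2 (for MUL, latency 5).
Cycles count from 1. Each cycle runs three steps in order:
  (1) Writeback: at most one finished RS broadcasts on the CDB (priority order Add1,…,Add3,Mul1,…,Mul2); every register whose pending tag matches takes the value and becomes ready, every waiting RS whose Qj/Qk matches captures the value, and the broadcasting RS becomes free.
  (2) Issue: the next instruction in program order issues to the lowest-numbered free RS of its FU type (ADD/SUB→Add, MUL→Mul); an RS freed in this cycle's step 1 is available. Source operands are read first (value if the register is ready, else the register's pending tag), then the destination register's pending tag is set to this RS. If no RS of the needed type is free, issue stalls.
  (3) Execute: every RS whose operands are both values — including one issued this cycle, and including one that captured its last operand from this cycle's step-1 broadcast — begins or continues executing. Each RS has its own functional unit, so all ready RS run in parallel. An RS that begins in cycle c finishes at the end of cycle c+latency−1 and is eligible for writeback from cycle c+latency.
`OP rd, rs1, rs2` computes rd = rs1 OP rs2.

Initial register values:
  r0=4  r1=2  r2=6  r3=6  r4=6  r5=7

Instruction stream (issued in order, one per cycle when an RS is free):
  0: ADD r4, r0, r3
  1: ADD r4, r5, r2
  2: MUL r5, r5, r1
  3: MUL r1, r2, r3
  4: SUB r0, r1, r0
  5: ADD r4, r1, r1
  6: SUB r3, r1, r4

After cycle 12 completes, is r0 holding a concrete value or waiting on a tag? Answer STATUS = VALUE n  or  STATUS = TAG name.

STATUS = VALUE 32

cycle 1: issue ADD r4<-Add1 // r0:4,r1:2,r2:6,r3:6,r4:Add1,r5:7
cycle 2: issue ADD r4<-Add2 // r0:4,r1:2,r2:6,r3:6,r4:Add2,r5:7
cycle 3: CDB Add1=10; issue MUL r5<-Mul1 // r0:4,r1:2,r2:6,r3:6,r4:Add2,r5:Mul1
cycle 4: CDB Add2=13; issue MUL r1<-Mul2 // r0:4,r1:Mul2,r2:6,r3:6,r4:13,r5:Mul1
cycle 5: issue SUB r0<-Add1 // r0:Add1,r1:Mul2,r2:6,r3:6,r4:13,r5:Mul1
cycle 6: issue ADD r4<-Add2 // r0:Add1,r1:Mul2,r2:6,r3:6,r4:Add2,r5:Mul1
cycle 7: issue SUB r3<-Add3 // r0:Add1,r1:Mul2,r2:6,r3:Add3,r4:Add2,r5:Mul1
cycle 8: CDB Mul1=14 // r0:Add1,r1:Mul2,r2:6,r3:Add3,r4:Add2,r5:14
cycle 9: CDB Mul2=36 // r0:Add1,r1:36,r2:6,r3:Add3,r4:Add2,r5:14
cycle 10: - // r0:Add1,r1:36,r2:6,r3:Add3,r4:Add2,r5:14
cycle 11: CDB Add1=32 // r0:32,r1:36,r2:6,r3:Add3,r4:Add2,r5:14
cycle 12: CDB Add2=72 // r0:32,r1:36,r2:6,r3:Add3,r4:72,r5:14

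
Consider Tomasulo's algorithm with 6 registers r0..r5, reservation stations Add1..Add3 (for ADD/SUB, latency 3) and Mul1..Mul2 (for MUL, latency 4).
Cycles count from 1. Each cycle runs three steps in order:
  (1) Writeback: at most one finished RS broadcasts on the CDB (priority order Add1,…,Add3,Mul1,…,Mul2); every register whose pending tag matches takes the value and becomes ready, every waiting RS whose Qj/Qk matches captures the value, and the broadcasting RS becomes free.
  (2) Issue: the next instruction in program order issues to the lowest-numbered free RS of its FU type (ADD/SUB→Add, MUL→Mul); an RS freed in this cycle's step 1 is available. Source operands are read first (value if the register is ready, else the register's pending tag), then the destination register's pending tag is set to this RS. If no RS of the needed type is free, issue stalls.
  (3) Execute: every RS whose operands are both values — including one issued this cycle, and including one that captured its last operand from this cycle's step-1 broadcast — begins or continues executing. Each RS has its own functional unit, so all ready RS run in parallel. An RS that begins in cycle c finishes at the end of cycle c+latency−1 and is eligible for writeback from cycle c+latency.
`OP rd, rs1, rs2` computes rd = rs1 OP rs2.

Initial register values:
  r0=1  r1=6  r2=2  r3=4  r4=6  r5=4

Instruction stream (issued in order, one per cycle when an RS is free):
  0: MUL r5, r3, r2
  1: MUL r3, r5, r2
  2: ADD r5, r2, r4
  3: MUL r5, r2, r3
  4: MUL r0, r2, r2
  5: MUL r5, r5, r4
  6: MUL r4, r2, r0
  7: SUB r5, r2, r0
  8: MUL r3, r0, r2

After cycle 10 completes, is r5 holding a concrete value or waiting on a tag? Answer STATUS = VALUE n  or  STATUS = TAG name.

c1: issue MUL r5<-Mul1 | r0:1,r1:6,r2:2,r3:4,r4:6,r5:Mul1
c2: issue MUL r3<-Mul2 | r0:1,r1:6,r2:2,r3:Mul2,r4:6,r5:Mul1
c3: issue ADD r5<-Add1 | r0:1,r1:6,r2:2,r3:Mul2,r4:6,r5:Add1
c4: stall | r0:1,r1:6,r2:2,r3:Mul2,r4:6,r5:Add1
c5: CDB Mul1=8; issue MUL r5<-Mul1 | r0:1,r1:6,r2:2,r3:Mul2,r4:6,r5:Mul1
c6: CDB Add1=8; stall | r0:1,r1:6,r2:2,r3:Mul2,r4:6,r5:Mul1
c7: stall | r0:1,r1:6,r2:2,r3:Mul2,r4:6,r5:Mul1
c8: stall | r0:1,r1:6,r2:2,r3:Mul2,r4:6,r5:Mul1
c9: CDB Mul2=16; issue MUL r0<-Mul2 | r0:Mul2,r1:6,r2:2,r3:16,r4:6,r5:Mul1
c10: stall | r0:Mul2,r1:6,r2:2,r3:16,r4:6,r5:Mul1

STATUS = TAG Mul1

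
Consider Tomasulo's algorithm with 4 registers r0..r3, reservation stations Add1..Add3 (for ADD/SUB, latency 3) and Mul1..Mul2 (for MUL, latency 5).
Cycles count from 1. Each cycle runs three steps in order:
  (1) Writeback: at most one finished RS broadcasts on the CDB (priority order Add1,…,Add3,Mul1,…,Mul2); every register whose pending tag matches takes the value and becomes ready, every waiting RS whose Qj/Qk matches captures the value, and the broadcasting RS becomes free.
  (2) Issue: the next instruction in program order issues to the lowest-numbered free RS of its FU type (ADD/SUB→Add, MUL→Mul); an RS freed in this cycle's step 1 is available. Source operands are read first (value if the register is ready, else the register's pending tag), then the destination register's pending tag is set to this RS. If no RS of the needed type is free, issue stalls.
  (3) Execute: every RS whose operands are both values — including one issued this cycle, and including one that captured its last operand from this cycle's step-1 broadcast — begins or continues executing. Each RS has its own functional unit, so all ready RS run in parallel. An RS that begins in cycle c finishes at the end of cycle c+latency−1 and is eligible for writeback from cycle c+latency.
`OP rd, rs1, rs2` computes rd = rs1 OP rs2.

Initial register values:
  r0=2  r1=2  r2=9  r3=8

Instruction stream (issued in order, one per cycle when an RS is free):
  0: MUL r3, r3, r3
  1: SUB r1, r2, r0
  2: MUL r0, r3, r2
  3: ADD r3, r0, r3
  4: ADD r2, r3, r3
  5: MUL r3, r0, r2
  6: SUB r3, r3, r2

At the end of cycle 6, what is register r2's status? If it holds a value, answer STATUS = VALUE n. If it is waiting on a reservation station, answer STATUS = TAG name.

STATUS = TAG Add1

  c1: issue MUL r3<-Mul1  regs: r0:2,r1:2,r2:9,r3:Mul1
  c2: issue SUB r1<-Add1  regs: r0:2,r1:Add1,r2:9,r3:Mul1
  c3: issue MUL r0<-Mul2  regs: r0:Mul2,r1:Add1,r2:9,r3:Mul1
  c4: issue ADD r3<-Add2  regs: r0:Mul2,r1:Add1,r2:9,r3:Add2
  c5: CDB Add1=7; issue ADD r2<-Add1  regs: r0:Mul2,r1:7,r2:Add1,r3:Add2
  c6: CDB Mul1=64; issue MUL r3<-Mul1  regs: r0:Mul2,r1:7,r2:Add1,r3:Mul1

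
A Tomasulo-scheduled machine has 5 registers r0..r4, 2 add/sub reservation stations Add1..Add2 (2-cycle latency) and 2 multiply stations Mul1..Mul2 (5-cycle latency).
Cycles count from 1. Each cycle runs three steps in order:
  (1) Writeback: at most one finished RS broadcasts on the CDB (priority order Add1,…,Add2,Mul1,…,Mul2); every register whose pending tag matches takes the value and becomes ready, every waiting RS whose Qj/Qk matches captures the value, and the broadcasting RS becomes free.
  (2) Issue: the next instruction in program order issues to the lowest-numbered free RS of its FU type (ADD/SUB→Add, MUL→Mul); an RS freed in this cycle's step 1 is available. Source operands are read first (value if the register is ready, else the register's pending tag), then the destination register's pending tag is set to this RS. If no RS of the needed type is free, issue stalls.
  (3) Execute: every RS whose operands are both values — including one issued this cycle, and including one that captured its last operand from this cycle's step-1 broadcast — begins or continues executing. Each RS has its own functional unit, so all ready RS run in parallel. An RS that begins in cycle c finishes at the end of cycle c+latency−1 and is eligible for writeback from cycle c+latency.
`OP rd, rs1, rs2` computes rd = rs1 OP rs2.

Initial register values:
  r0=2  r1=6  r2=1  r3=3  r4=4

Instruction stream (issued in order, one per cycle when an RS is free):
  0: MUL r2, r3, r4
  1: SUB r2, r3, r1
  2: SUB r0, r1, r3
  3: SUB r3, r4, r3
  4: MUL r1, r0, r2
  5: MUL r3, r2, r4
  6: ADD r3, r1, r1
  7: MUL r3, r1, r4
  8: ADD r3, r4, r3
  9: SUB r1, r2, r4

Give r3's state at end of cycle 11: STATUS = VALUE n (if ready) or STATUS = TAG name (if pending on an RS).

STATUS = TAG Add2

  c1: issue MUL r2<-Mul1  regs: r0:2,r1:6,r2:Mul1,r3:3,r4:4
  c2: issue SUB r2<-Add1  regs: r0:2,r1:6,r2:Add1,r3:3,r4:4
  c3: issue SUB r0<-Add2  regs: r0:Add2,r1:6,r2:Add1,r3:3,r4:4
  c4: CDB Add1=-3; issue SUB r3<-Add1  regs: r0:Add2,r1:6,r2:-3,r3:Add1,r4:4
  c5: CDB Add2=3; issue MUL r1<-Mul2  regs: r0:3,r1:Mul2,r2:-3,r3:Add1,r4:4
  c6: CDB Add1=1; stall  regs: r0:3,r1:Mul2,r2:-3,r3:1,r4:4
  c7: CDB Mul1=12; issue MUL r3<-Mul1  regs: r0:3,r1:Mul2,r2:-3,r3:Mul1,r4:4
  c8: issue ADD r3<-Add1  regs: r0:3,r1:Mul2,r2:-3,r3:Add1,r4:4
  c9: stall  regs: r0:3,r1:Mul2,r2:-3,r3:Add1,r4:4
  c10: CDB Mul2=-9; issue MUL r3<-Mul2  regs: r0:3,r1:-9,r2:-3,r3:Mul2,r4:4
  c11: issue ADD r3<-Add2  regs: r0:3,r1:-9,r2:-3,r3:Add2,r4:4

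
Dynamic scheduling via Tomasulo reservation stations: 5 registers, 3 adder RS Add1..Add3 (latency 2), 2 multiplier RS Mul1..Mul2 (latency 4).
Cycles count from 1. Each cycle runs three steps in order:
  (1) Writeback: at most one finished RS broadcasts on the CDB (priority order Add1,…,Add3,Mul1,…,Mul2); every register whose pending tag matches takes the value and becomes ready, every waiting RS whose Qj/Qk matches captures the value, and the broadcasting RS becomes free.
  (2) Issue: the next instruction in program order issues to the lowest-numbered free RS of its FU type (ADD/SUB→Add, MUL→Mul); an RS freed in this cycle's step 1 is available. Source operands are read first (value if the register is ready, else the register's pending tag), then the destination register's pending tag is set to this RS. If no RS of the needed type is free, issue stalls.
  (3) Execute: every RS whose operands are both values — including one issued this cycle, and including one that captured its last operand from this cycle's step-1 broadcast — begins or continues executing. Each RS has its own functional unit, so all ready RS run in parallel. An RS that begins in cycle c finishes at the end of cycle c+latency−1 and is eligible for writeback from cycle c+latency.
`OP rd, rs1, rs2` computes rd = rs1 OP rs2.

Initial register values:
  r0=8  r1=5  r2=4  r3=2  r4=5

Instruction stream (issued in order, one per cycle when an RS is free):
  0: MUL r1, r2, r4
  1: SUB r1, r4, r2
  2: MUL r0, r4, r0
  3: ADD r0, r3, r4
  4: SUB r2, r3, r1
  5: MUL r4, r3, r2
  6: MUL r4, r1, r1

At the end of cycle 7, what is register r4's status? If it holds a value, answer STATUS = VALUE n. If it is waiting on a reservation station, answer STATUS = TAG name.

STATUS = TAG Mul1

  c1: issue MUL r1<-Mul1  regs: r0:8,r1:Mul1,r2:4,r3:2,r4:5
  c2: issue SUB r1<-Add1  regs: r0:8,r1:Add1,r2:4,r3:2,r4:5
  c3: issue MUL r0<-Mul2  regs: r0:Mul2,r1:Add1,r2:4,r3:2,r4:5
  c4: CDB Add1=1; issue ADD r0<-Add1  regs: r0:Add1,r1:1,r2:4,r3:2,r4:5
  c5: CDB Mul1=20; issue SUB r2<-Add2  regs: r0:Add1,r1:1,r2:Add2,r3:2,r4:5
  c6: CDB Add1=7; issue MUL r4<-Mul1  regs: r0:7,r1:1,r2:Add2,r3:2,r4:Mul1
  c7: CDB Add2=1; stall  regs: r0:7,r1:1,r2:1,r3:2,r4:Mul1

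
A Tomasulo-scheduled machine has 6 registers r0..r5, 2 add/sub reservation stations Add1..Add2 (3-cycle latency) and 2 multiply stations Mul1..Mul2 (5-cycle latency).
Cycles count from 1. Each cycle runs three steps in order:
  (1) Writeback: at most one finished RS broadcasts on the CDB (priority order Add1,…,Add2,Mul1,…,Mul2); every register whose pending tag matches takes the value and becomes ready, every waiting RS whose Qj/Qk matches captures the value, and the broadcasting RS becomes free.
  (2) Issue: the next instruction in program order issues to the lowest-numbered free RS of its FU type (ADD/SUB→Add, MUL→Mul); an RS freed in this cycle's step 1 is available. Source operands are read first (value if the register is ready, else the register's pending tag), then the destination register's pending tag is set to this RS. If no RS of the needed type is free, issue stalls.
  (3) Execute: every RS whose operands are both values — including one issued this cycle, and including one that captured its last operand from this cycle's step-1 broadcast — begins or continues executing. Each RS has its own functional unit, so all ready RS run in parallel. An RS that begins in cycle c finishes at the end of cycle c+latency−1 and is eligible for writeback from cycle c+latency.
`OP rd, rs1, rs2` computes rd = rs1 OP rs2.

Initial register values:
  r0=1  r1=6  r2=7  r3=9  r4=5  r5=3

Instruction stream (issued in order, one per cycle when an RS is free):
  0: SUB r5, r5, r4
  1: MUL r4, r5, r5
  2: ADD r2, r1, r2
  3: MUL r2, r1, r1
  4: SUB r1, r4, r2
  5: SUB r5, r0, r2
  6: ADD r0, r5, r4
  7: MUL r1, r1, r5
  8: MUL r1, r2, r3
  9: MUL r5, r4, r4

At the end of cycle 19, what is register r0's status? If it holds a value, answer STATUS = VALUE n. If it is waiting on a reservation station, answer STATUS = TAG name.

c1: issue SUB r5<-Add1 | r0:1,r1:6,r2:7,r3:9,r4:5,r5:Add1
c2: issue MUL r4<-Mul1 | r0:1,r1:6,r2:7,r3:9,r4:Mul1,r5:Add1
c3: issue ADD r2<-Add2 | r0:1,r1:6,r2:Add2,r3:9,r4:Mul1,r5:Add1
c4: CDB Add1=-2; issue MUL r2<-Mul2 | r0:1,r1:6,r2:Mul2,r3:9,r4:Mul1,r5:-2
c5: issue SUB r1<-Add1 | r0:1,r1:Add1,r2:Mul2,r3:9,r4:Mul1,r5:-2
c6: CDB Add2=13; issue SUB r5<-Add2 | r0:1,r1:Add1,r2:Mul2,r3:9,r4:Mul1,r5:Add2
c7: stall | r0:1,r1:Add1,r2:Mul2,r3:9,r4:Mul1,r5:Add2
c8: stall | r0:1,r1:Add1,r2:Mul2,r3:9,r4:Mul1,r5:Add2
c9: CDB Mul1=4; stall | r0:1,r1:Add1,r2:Mul2,r3:9,r4:4,r5:Add2
c10: CDB Mul2=36; stall | r0:1,r1:Add1,r2:36,r3:9,r4:4,r5:Add2
c11: stall | r0:1,r1:Add1,r2:36,r3:9,r4:4,r5:Add2
c12: stall | r0:1,r1:Add1,r2:36,r3:9,r4:4,r5:Add2
c13: CDB Add1=-32; issue ADD r0<-Add1 | r0:Add1,r1:-32,r2:36,r3:9,r4:4,r5:Add2
c14: CDB Add2=-35; issue MUL r1<-Mul1 | r0:Add1,r1:Mul1,r2:36,r3:9,r4:4,r5:-35
c15: issue MUL r1<-Mul2 | r0:Add1,r1:Mul2,r2:36,r3:9,r4:4,r5:-35
c16: stall | r0:Add1,r1:Mul2,r2:36,r3:9,r4:4,r5:-35
c17: CDB Add1=-31; stall | r0:-31,r1:Mul2,r2:36,r3:9,r4:4,r5:-35
c18: stall | r0:-31,r1:Mul2,r2:36,r3:9,r4:4,r5:-35
c19: CDB Mul1=1120; issue MUL r5<-Mul1 | r0:-31,r1:Mul2,r2:36,r3:9,r4:4,r5:Mul1

STATUS = VALUE -31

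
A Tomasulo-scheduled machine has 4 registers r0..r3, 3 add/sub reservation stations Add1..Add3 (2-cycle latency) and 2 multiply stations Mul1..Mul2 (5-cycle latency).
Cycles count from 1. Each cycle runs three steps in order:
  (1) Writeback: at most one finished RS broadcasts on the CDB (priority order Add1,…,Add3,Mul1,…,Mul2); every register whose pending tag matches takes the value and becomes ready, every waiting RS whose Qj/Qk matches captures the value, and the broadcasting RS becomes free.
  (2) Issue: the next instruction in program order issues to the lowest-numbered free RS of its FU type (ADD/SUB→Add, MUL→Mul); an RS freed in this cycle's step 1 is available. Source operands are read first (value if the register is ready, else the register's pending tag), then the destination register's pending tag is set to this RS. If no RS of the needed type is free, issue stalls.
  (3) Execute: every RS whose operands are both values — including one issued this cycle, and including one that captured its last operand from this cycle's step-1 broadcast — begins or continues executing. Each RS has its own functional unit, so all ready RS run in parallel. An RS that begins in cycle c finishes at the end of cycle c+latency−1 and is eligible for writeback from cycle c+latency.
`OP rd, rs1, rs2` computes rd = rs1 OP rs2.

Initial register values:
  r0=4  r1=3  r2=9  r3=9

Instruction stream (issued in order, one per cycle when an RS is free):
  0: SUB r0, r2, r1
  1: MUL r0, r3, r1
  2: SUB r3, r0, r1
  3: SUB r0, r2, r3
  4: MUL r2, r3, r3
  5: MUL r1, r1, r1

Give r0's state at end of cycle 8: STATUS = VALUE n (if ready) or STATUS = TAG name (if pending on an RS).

STATUS = TAG Add2

c1: issue SUB r0<-Add1 | r0:Add1,r1:3,r2:9,r3:9
c2: issue MUL r0<-Mul1 | r0:Mul1,r1:3,r2:9,r3:9
c3: CDB Add1=6; issue SUB r3<-Add1 | r0:Mul1,r1:3,r2:9,r3:Add1
c4: issue SUB r0<-Add2 | r0:Add2,r1:3,r2:9,r3:Add1
c5: issue MUL r2<-Mul2 | r0:Add2,r1:3,r2:Mul2,r3:Add1
c6: stall | r0:Add2,r1:3,r2:Mul2,r3:Add1
c7: CDB Mul1=27; issue MUL r1<-Mul1 | r0:Add2,r1:Mul1,r2:Mul2,r3:Add1
c8: - | r0:Add2,r1:Mul1,r2:Mul2,r3:Add1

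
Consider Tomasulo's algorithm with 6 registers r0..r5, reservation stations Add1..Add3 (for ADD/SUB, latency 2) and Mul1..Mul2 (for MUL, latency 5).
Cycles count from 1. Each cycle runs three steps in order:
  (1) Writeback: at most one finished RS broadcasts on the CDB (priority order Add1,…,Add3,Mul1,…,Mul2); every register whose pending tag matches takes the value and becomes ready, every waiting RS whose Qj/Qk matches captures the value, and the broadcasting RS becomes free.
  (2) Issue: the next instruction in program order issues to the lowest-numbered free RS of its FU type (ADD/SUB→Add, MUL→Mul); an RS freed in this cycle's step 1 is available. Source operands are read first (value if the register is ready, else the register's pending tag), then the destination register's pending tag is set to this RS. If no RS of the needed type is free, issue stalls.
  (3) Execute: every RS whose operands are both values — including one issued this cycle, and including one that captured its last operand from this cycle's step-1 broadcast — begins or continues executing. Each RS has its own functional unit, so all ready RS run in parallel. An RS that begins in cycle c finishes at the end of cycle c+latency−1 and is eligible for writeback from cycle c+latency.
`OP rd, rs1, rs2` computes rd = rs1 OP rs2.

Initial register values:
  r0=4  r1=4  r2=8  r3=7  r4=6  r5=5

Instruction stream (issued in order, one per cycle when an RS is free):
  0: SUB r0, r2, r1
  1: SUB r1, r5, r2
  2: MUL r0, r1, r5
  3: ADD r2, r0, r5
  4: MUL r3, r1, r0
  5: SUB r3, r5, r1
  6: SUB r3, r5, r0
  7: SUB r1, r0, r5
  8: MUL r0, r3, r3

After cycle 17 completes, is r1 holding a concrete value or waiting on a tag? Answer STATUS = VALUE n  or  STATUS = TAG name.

STATUS = VALUE -20

cycle 1: issue SUB r0<-Add1 // r0:Add1,r1:4,r2:8,r3:7,r4:6,r5:5
cycle 2: issue SUB r1<-Add2 // r0:Add1,r1:Add2,r2:8,r3:7,r4:6,r5:5
cycle 3: CDB Add1=4; issue MUL r0<-Mul1 // r0:Mul1,r1:Add2,r2:8,r3:7,r4:6,r5:5
cycle 4: CDB Add2=-3; issue ADD r2<-Add1 // r0:Mul1,r1:-3,r2:Add1,r3:7,r4:6,r5:5
cycle 5: issue MUL r3<-Mul2 // r0:Mul1,r1:-3,r2:Add1,r3:Mul2,r4:6,r5:5
cycle 6: issue SUB r3<-Add2 // r0:Mul1,r1:-3,r2:Add1,r3:Add2,r4:6,r5:5
cycle 7: issue SUB r3<-Add3 // r0:Mul1,r1:-3,r2:Add1,r3:Add3,r4:6,r5:5
cycle 8: CDB Add2=8; issue SUB r1<-Add2 // r0:Mul1,r1:Add2,r2:Add1,r3:Add3,r4:6,r5:5
cycle 9: CDB Mul1=-15; issue MUL r0<-Mul1 // r0:Mul1,r1:Add2,r2:Add1,r3:Add3,r4:6,r5:5
cycle 10: - // r0:Mul1,r1:Add2,r2:Add1,r3:Add3,r4:6,r5:5
cycle 11: CDB Add1=-10 // r0:Mul1,r1:Add2,r2:-10,r3:Add3,r4:6,r5:5
cycle 12: CDB Add2=-20 // r0:Mul1,r1:-20,r2:-10,r3:Add3,r4:6,r5:5
cycle 13: CDB Add3=20 // r0:Mul1,r1:-20,r2:-10,r3:20,r4:6,r5:5
cycle 14: CDB Mul2=45 // r0:Mul1,r1:-20,r2:-10,r3:20,r4:6,r5:5
cycle 15: - // r0:Mul1,r1:-20,r2:-10,r3:20,r4:6,r5:5
cycle 16: - // r0:Mul1,r1:-20,r2:-10,r3:20,r4:6,r5:5
cycle 17: - // r0:Mul1,r1:-20,r2:-10,r3:20,r4:6,r5:5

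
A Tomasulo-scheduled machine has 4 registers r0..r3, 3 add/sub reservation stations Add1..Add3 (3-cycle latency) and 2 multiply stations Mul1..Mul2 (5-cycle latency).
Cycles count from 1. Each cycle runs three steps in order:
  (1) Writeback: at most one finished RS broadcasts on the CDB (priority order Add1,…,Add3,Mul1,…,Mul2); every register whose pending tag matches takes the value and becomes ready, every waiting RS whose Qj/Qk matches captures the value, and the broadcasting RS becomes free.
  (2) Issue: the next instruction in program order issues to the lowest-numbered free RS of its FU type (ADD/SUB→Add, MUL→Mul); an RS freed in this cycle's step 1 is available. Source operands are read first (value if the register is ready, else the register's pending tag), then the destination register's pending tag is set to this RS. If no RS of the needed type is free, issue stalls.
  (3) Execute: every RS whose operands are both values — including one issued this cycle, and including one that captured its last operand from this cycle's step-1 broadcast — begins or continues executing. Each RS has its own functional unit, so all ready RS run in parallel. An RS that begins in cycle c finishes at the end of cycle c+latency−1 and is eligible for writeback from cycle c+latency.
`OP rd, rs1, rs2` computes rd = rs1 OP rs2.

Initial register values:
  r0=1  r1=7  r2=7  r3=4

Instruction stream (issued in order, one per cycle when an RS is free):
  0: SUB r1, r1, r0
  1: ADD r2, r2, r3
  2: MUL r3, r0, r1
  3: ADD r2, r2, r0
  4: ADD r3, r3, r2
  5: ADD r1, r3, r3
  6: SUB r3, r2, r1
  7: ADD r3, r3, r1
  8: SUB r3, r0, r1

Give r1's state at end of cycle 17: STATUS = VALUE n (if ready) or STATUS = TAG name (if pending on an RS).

STATUS = VALUE 36

  c1: issue SUB r1<-Add1  regs: r0:1,r1:Add1,r2:7,r3:4
  c2: issue ADD r2<-Add2  regs: r0:1,r1:Add1,r2:Add2,r3:4
  c3: issue MUL r3<-Mul1  regs: r0:1,r1:Add1,r2:Add2,r3:Mul1
  c4: CDB Add1=6; issue ADD r2<-Add1  regs: r0:1,r1:6,r2:Add1,r3:Mul1
  c5: CDB Add2=11; issue ADD r3<-Add2  regs: r0:1,r1:6,r2:Add1,r3:Add2
  c6: issue ADD r1<-Add3  regs: r0:1,r1:Add3,r2:Add1,r3:Add2
  c7: stall  regs: r0:1,r1:Add3,r2:Add1,r3:Add2
  c8: CDB Add1=12; issue SUB r3<-Add1  regs: r0:1,r1:Add3,r2:12,r3:Add1
  c9: CDB Mul1=6; stall  regs: r0:1,r1:Add3,r2:12,r3:Add1
  c10: stall  regs: r0:1,r1:Add3,r2:12,r3:Add1
  c11: stall  regs: r0:1,r1:Add3,r2:12,r3:Add1
  c12: CDB Add2=18; issue ADD r3<-Add2  regs: r0:1,r1:Add3,r2:12,r3:Add2
  c13: stall  regs: r0:1,r1:Add3,r2:12,r3:Add2
  c14: stall  regs: r0:1,r1:Add3,r2:12,r3:Add2
  c15: CDB Add3=36; issue SUB r3<-Add3  regs: r0:1,r1:36,r2:12,r3:Add3
  c16: -  regs: r0:1,r1:36,r2:12,r3:Add3
  c17: -  regs: r0:1,r1:36,r2:12,r3:Add3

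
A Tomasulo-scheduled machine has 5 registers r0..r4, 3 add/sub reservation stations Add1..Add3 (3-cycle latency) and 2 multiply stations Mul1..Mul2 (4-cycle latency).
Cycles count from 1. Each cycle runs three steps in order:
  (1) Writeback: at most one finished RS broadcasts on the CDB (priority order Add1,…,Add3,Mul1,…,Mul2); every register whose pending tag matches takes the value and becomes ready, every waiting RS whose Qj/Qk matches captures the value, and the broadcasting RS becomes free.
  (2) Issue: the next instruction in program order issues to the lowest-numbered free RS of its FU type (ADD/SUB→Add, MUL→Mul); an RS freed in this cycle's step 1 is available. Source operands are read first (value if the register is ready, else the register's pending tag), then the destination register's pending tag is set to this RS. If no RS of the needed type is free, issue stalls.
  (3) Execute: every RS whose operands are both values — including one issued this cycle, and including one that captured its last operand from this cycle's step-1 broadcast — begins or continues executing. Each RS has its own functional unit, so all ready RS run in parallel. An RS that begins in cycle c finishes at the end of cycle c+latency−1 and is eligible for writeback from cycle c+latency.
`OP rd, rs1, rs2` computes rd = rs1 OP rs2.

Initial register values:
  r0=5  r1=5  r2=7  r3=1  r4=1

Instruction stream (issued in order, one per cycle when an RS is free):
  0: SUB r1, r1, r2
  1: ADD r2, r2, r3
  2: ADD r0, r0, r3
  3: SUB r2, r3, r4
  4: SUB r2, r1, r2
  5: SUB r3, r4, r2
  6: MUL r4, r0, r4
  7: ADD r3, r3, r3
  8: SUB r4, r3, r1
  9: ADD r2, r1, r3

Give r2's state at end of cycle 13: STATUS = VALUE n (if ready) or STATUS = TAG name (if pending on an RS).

c1: issue SUB r1<-Add1 | r0:5,r1:Add1,r2:7,r3:1,r4:1
c2: issue ADD r2<-Add2 | r0:5,r1:Add1,r2:Add2,r3:1,r4:1
c3: issue ADD r0<-Add3 | r0:Add3,r1:Add1,r2:Add2,r3:1,r4:1
c4: CDB Add1=-2; issue SUB r2<-Add1 | r0:Add3,r1:-2,r2:Add1,r3:1,r4:1
c5: CDB Add2=8; issue SUB r2<-Add2 | r0:Add3,r1:-2,r2:Add2,r3:1,r4:1
c6: CDB Add3=6; issue SUB r3<-Add3 | r0:6,r1:-2,r2:Add2,r3:Add3,r4:1
c7: CDB Add1=0; issue MUL r4<-Mul1 | r0:6,r1:-2,r2:Add2,r3:Add3,r4:Mul1
c8: issue ADD r3<-Add1 | r0:6,r1:-2,r2:Add2,r3:Add1,r4:Mul1
c9: stall | r0:6,r1:-2,r2:Add2,r3:Add1,r4:Mul1
c10: CDB Add2=-2; issue SUB r4<-Add2 | r0:6,r1:-2,r2:-2,r3:Add1,r4:Add2
c11: CDB Mul1=6; stall | r0:6,r1:-2,r2:-2,r3:Add1,r4:Add2
c12: stall | r0:6,r1:-2,r2:-2,r3:Add1,r4:Add2
c13: CDB Add3=3; issue ADD r2<-Add3 | r0:6,r1:-2,r2:Add3,r3:Add1,r4:Add2

STATUS = TAG Add3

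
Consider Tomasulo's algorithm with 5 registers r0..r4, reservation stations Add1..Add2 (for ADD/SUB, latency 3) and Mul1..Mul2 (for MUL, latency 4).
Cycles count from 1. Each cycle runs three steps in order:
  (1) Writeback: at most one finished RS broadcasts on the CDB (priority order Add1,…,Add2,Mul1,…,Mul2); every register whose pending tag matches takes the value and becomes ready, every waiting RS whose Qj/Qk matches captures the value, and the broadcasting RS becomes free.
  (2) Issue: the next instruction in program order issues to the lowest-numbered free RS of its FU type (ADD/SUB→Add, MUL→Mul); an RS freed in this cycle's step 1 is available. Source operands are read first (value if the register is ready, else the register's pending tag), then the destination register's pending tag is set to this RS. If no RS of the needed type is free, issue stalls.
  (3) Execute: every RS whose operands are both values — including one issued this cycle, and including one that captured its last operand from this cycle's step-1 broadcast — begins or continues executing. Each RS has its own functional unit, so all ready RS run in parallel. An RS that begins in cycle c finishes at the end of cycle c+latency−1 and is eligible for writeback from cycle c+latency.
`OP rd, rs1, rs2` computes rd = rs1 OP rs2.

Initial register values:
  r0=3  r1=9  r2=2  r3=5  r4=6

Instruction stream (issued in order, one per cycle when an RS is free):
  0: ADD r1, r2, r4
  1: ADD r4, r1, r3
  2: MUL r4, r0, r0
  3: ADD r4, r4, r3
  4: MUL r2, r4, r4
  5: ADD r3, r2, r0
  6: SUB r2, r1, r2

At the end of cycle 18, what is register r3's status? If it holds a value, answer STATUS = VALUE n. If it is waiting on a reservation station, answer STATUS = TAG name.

c1: issue ADD r1<-Add1 | r0:3,r1:Add1,r2:2,r3:5,r4:6
c2: issue ADD r4<-Add2 | r0:3,r1:Add1,r2:2,r3:5,r4:Add2
c3: issue MUL r4<-Mul1 | r0:3,r1:Add1,r2:2,r3:5,r4:Mul1
c4: CDB Add1=8; issue ADD r4<-Add1 | r0:3,r1:8,r2:2,r3:5,r4:Add1
c5: issue MUL r2<-Mul2 | r0:3,r1:8,r2:Mul2,r3:5,r4:Add1
c6: stall | r0:3,r1:8,r2:Mul2,r3:5,r4:Add1
c7: CDB Add2=13; issue ADD r3<-Add2 | r0:3,r1:8,r2:Mul2,r3:Add2,r4:Add1
c8: CDB Mul1=9; stall | r0:3,r1:8,r2:Mul2,r3:Add2,r4:Add1
c9: stall | r0:3,r1:8,r2:Mul2,r3:Add2,r4:Add1
c10: stall | r0:3,r1:8,r2:Mul2,r3:Add2,r4:Add1
c11: CDB Add1=14; issue SUB r2<-Add1 | r0:3,r1:8,r2:Add1,r3:Add2,r4:14
c12: - | r0:3,r1:8,r2:Add1,r3:Add2,r4:14
c13: - | r0:3,r1:8,r2:Add1,r3:Add2,r4:14
c14: - | r0:3,r1:8,r2:Add1,r3:Add2,r4:14
c15: CDB Mul2=196 | r0:3,r1:8,r2:Add1,r3:Add2,r4:14
c16: - | r0:3,r1:8,r2:Add1,r3:Add2,r4:14
c17: - | r0:3,r1:8,r2:Add1,r3:Add2,r4:14
c18: CDB Add1=-188 | r0:3,r1:8,r2:-188,r3:Add2,r4:14

STATUS = TAG Add2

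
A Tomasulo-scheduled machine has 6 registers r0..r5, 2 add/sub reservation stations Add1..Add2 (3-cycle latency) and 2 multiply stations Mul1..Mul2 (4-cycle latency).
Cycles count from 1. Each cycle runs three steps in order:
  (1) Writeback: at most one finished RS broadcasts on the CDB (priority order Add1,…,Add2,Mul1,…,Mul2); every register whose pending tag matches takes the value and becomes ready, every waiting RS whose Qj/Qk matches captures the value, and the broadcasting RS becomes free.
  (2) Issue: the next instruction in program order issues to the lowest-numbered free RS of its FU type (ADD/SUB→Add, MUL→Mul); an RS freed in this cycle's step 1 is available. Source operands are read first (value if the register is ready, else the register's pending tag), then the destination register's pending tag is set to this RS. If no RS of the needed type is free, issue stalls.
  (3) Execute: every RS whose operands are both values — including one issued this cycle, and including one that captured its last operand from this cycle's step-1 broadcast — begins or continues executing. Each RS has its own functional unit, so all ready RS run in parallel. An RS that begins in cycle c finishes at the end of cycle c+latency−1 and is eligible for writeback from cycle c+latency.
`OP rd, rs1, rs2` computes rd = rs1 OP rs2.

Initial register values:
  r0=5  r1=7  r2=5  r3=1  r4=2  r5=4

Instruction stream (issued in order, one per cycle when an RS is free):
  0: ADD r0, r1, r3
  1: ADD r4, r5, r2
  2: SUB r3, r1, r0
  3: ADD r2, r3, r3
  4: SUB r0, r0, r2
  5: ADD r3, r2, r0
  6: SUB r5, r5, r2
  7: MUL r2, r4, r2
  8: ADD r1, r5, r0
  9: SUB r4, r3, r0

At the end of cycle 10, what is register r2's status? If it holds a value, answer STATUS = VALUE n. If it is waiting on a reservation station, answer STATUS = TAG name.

STATUS = VALUE -2

cycle 1: issue ADD r0<-Add1 // r0:Add1,r1:7,r2:5,r3:1,r4:2,r5:4
cycle 2: issue ADD r4<-Add2 // r0:Add1,r1:7,r2:5,r3:1,r4:Add2,r5:4
cycle 3: stall // r0:Add1,r1:7,r2:5,r3:1,r4:Add2,r5:4
cycle 4: CDB Add1=8; issue SUB r3<-Add1 // r0:8,r1:7,r2:5,r3:Add1,r4:Add2,r5:4
cycle 5: CDB Add2=9; issue ADD r2<-Add2 // r0:8,r1:7,r2:Add2,r3:Add1,r4:9,r5:4
cycle 6: stall // r0:8,r1:7,r2:Add2,r3:Add1,r4:9,r5:4
cycle 7: CDB Add1=-1; issue SUB r0<-Add1 // r0:Add1,r1:7,r2:Add2,r3:-1,r4:9,r5:4
cycle 8: stall // r0:Add1,r1:7,r2:Add2,r3:-1,r4:9,r5:4
cycle 9: stall // r0:Add1,r1:7,r2:Add2,r3:-1,r4:9,r5:4
cycle 10: CDB Add2=-2; issue ADD r3<-Add2 // r0:Add1,r1:7,r2:-2,r3:Add2,r4:9,r5:4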